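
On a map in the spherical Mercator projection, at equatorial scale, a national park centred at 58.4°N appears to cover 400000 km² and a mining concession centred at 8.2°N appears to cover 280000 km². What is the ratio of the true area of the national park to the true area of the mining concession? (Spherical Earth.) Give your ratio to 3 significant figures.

0.400

Since Mercator area scale is 1/cos²φ, the true area equals the apparent area multiplied by cos²φ.
True area of national park: 400000 × cos²(58.4°) = 400000 × 0.2746 = 109800 km².
True area of mining concession: 280000 × cos²(8.2°) = 280000 × 0.9797 = 274300 km².
Ratio = 109800 / 274300 ≈ 0.400.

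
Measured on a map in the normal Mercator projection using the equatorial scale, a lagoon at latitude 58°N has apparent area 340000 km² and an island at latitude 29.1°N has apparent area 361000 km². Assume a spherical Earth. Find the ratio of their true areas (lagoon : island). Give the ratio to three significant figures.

On Mercator the areal scale is sec²φ, so true area = apparent × cos²φ.
True area of lagoon: 340000 × cos²(58°) = 340000 × 0.2808 = 95480 km².
True area of island: 361000 × cos²(29.1°) = 361000 × 0.7635 = 275600 km².
Ratio = 95480 / 275600 ≈ 0.346.

0.346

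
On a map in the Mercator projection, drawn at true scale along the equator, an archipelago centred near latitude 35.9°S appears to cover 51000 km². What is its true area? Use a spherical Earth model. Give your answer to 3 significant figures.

For Mercator, h = k = sec φ (a conformal cylindrical projection has a single point scale, 1/cos φ).
Areal scale = k² = sec²φ = 1/cos²(35.9°) = 1/0.8100² = 1.524.
True area = apparent / (areal scale) = 51000 / 1.524 ≈ 33500 km².

33500 km²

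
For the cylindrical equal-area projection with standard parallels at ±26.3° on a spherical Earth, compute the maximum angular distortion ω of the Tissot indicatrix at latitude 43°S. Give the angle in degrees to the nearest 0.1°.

23.2°

For cylindrical equal-area with standard parallel φ₀, h = cos φ / cos φ₀ and k = cos φ₀ / cos φ, so h·k = 1.
At 43°: h = 0.8158, k = 1.226; principal scales a = 1.226, b = 0.8158.
sin(ω/2) = (a − b)/(a + b) = 0.4100/2.042 = 0.2008, so ω = 2 arcsin(0.2008) ≈ 23.2°.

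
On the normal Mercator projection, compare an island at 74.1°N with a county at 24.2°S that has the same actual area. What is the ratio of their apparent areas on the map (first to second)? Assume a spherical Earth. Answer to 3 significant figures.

Mercator is conformal with k = sec φ, so areal scale = k² = sec²φ.
At 74.1°: sec²(74.1°) = 1/0.2740² = 13.32.
At 24.2°: sec²(24.2°) = 1/0.9121² = 1.202.
Ratio = 13.32/1.202 = cos²(24.2°)/cos²(74.1°) ≈ 11.1.

11.1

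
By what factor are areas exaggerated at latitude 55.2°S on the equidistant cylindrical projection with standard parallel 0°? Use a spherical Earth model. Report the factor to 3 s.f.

1.75

For the equirectangular projection with φ₀ = 0 (plate carrée), h = 1 along meridians and k = sec φ along parallels.
Areal scale = h·k = 1 × sec φ; at 55.2°, h = 1.000, k = 1.752, so h·k = 1.752.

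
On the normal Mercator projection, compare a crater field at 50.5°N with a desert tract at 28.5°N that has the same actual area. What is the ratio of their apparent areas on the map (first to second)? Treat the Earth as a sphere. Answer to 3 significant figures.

1.91

Mercator areal scale is sec²φ.
At 50.5°: sec²(50.5°) = 1/0.6361² = 2.472.
At 28.5°: sec²(28.5°) = 1/0.8788² = 1.295.
Ratio = 2.472/1.295 = cos²(28.5°)/cos²(50.5°) ≈ 1.91.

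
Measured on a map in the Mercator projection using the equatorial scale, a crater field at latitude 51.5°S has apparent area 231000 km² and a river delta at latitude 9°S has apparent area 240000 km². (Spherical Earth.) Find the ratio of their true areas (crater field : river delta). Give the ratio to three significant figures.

Mercator's areal exaggeration is sec²φ; hence true area = (apparent area) · cos²φ.
True area of crater field: 231000 × cos²(51.5°) = 231000 × 0.3875 = 89520 km².
True area of river delta: 240000 × cos²(9°) = 240000 × 0.9755 = 234100 km².
Ratio = 89520 / 234100 ≈ 0.382.

0.382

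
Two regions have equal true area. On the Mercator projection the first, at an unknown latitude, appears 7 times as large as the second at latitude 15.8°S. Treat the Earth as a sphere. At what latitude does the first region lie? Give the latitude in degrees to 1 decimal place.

Mercator areal scale is sec²φ, so apparent-area ratio = sec²φ₁ / sec²φ₂ = cos²φ₂ / cos²φ₁.
cos²φ₂ / cos²φ₁ = 7  ⇒  cos φ₁ = cos 15.8° / √7 = 0.9622/2.646 = 0.3637.
φ₁ = arccos(0.3637) ≈ 68.7°.

68.7°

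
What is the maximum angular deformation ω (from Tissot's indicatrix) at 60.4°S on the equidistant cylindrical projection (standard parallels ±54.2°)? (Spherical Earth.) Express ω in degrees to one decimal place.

In the equirectangular projection with standard parallel φ₀ = 54.2° (x = Rλ cos φ₀, y = Rφ), meridians are true-scale (h = 1) and the parallel scale is k = cos φ₀ / cos φ.
At 60.4°: h = 1.000, k = 1.184; principal scales a = 1.184, b = 1.000.
sin(ω/2) = (a − b)/(a + b) = 0.1843/2.184 = 0.08436, so ω = 2 arcsin(0.08436) ≈ 9.7°.

9.7°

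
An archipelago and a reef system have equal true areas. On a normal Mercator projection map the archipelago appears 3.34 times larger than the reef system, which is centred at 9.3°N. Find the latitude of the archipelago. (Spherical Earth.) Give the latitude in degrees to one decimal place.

For equal true areas on Mercator, apparent areas scale as sec²φ, so the ratio is cos²φ₂ / cos²φ₁.
cos²φ₂ / cos²φ₁ = 3.34  ⇒  cos φ₁ = cos 9.3° / √3.34 = 0.9869/1.828 = 0.5400.
φ₁ = arccos(0.5400) ≈ 57.3°.

57.3°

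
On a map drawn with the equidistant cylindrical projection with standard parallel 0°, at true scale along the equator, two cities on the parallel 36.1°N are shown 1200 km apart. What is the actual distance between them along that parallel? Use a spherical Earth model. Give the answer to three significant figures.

970 km

Plate carrée maps x = Rλ, y = Rφ. The meridian scale is h = 1 and the parallel scale is k = 1/cos φ = sec φ.
Along the parallel at 36.1°, map distances are exaggerated by k = sec 36.1° = 1.238.
True distance = 1200 / 1.238 = 1200 × cos 36.1° ≈ 970 km.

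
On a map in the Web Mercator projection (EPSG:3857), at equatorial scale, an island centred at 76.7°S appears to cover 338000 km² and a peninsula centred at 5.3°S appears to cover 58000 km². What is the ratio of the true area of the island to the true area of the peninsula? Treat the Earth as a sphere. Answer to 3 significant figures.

Since Mercator area scale is 1/cos²φ, the true area equals the apparent area multiplied by cos²φ.
True area of island: 338000 × cos²(76.7°) = 338000 × 0.05292 = 17890 km².
True area of peninsula: 58000 × cos²(5.3°) = 58000 × 0.9915 = 57510 km².
Ratio = 17890 / 57510 ≈ 0.311.

0.311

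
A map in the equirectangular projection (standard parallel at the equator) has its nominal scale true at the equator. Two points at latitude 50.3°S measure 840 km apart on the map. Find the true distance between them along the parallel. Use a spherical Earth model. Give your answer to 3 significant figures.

For the equirectangular projection with φ₀ = 0 (plate carrée), h = 1 along meridians and k = sec φ along parallels.
Along the parallel at 50.3°, map distances are exaggerated by k = sec 50.3° = 1.566.
True distance = 840 / 1.566 = 840 × cos 50.3° ≈ 537 km.

537 km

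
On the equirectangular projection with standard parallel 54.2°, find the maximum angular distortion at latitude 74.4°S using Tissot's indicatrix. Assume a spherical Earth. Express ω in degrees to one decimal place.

With standard parallel φ₀ = 54.2°, the equirectangular projection gives x = Rλ cos φ₀, y = Rφ, so h = 1 and k = cos 54.2° / cos φ.
At 74.4°: h = 1.000, k = 2.175; principal scales a = 2.175, b = 1.000.
sin(ω/2) = (a − b)/(a + b) = 1.175/3.175 = 0.3701, so ω = 2 arcsin(0.3701) ≈ 43.4°.

43.4°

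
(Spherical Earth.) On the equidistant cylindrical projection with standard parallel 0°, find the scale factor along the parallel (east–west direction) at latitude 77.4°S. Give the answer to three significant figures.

In the plate carrée (x = Rλ, y = Rφ), meridians are true-scale (h = 1) and parallels are stretched by k = sec φ.
k = 1/cos 77.4° = 1/0.2181 = 4.584.

4.58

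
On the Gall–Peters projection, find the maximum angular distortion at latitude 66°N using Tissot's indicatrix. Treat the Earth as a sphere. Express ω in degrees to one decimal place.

60.4°

Gall–Peters is a cylindrical equal-area projection with standard parallels at ±45°. A cylindrical equal-area projection with standard parallel φ₀ has meridian scale h = cos φ / cos φ₀ and parallel scale k = cos φ₀ / cos φ (so areas are preserved, h·k = 1).
At 66°: h = 0.5752, k = 1.738; principal scales a = 1.738, b = 0.5752.
sin(ω/2) = (a − b)/(a + b) = 1.163/2.314 = 0.5028, so ω = 2 arcsin(0.5028) ≈ 60.4°.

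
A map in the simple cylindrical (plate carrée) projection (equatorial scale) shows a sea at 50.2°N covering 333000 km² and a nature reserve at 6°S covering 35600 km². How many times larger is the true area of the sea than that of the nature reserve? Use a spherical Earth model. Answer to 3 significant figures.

6.02

Plate carrée has h = 1 and k = sec φ, giving areal scale sec φ; true area = (apparent area) · cos φ.
True area of sea: 333000 × cos(50.2°) = 333000 × 0.6401 = 213200 km².
True area of nature reserve: 35600 × cos(6°) = 35600 × 0.9945 = 35400 km².
Ratio = 213200 / 35400 ≈ 6.02.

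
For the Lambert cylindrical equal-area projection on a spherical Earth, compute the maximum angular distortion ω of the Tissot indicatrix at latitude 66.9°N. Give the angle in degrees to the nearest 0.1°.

94.3°

The Lambert cylindrical equal-area projection is the cylindrical equal-area projection with its standard parallel at the equator (φ₀ = 0). For cylindrical equal-area with standard parallel φ₀, h = cos φ / cos φ₀ and k = cos φ₀ / cos φ, so h·k = 1.
At 66.9°: h = 0.3923, k = 2.549; principal scales a = 2.549, b = 0.3923.
sin(ω/2) = (a − b)/(a + b) = 2.156/2.941 = 0.7332, so ω = 2 arcsin(0.7332) ≈ 94.3°.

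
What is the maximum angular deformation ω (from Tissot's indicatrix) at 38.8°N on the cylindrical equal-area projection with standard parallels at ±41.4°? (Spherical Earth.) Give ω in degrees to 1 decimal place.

4.4°

A cylindrical equal-area projection with standard parallel φ₀ has meridian scale h = cos φ / cos φ₀ and parallel scale k = cos φ₀ / cos φ (so areas are preserved, h·k = 1).
At 38.8°: h = 1.039, k = 0.9625; principal scales a = 1.039, b = 0.9625.
sin(ω/2) = (a − b)/(a + b) = 0.07647/2.001 = 0.03820, so ω = 2 arcsin(0.03820) ≈ 4.4°.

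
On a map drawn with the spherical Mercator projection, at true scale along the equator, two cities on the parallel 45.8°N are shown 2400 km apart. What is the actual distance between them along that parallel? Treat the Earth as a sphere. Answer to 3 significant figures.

The Mercator projection is conformal; its linear scale factor is the same in every direction and equals sec φ = 1/cos φ.
Along the parallel at 45.8°, map distances are exaggerated by k = sec 45.8° = 1.434.
True distance = 2400 / 1.434 = 2400 × cos 45.8° ≈ 1670 km.

1670 km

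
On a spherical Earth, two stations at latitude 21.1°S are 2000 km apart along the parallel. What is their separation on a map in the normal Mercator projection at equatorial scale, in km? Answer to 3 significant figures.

2140 km

The Mercator projection is conformal; its linear scale factor is the same in every direction and equals sec φ = 1/cos φ.
Along the parallel, k = sec 21.1° = 1/0.9330 = 1.072.
Map distance = 2000 × 1.072 ≈ 2140 km.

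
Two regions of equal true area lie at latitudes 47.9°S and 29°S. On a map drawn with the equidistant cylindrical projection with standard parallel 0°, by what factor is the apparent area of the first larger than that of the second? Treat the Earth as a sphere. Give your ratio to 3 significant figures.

In the plate carrée (x = Rλ, y = Rφ), meridians are true-scale (h = 1) and parallels are stretched by k = sec φ.
Areal scale at 47.9°: h·k = 1.000 × 1.492 = 1.492.
Areal scale at 29°: h·k = 1.000 × 1.143 = 1.143.
Ratio = 1.492/1.143 ≈ 1.30.

1.30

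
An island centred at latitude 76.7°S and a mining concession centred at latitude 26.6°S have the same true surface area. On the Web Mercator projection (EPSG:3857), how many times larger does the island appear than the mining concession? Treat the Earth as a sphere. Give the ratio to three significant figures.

Mercator is conformal with k = sec φ, so areal scale = k² = sec²φ.
At 76.7°: sec²(76.7°) = 1/0.2300² = 18.90.
At 26.6°: sec²(26.6°) = 1/0.8942² = 1.251.
Ratio = 18.90/1.251 = cos²(26.6°)/cos²(76.7°) ≈ 15.1.

15.1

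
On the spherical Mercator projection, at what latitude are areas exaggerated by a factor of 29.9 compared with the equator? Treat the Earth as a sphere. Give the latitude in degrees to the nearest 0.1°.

Mercator areal scale is sec²φ.
sec²φ = 29.9  ⇒  cos²φ = 0.03344  ⇒  cos φ = 0.1829.
φ = arccos(0.1829) ≈ 79.5°.

79.5°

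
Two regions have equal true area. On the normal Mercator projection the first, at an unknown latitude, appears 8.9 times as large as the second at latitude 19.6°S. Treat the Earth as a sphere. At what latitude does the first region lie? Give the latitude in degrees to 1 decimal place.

Mercator areal scale is sec²φ, so apparent-area ratio = sec²φ₁ / sec²φ₂ = cos²φ₂ / cos²φ₁.
cos²φ₂ / cos²φ₁ = 8.9  ⇒  cos φ₁ = cos 19.6° / √8.9 = 0.9421/2.983 = 0.3158.
φ₁ = arccos(0.3158) ≈ 71.6°.

71.6°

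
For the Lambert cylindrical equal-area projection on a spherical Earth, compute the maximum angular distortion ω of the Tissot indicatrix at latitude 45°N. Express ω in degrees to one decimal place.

The Lambert cylindrical equal-area projection is the cylindrical equal-area projection with its standard parallel at the equator (φ₀ = 0). For cylindrical equal-area with standard parallel φ₀, h = cos φ / cos φ₀ and k = cos φ₀ / cos φ, so h·k = 1.
At 45°: h = 0.7071, k = 1.414; principal scales a = 1.414, b = 0.7071.
sin(ω/2) = (a − b)/(a + b) = 0.7071/2.121 = 0.3333, so ω = 2 arcsin(0.3333) ≈ 38.9°.

38.9°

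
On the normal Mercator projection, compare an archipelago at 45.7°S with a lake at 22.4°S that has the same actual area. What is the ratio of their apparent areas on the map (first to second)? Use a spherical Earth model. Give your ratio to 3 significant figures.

1.75

Mercator areal scale is sec²φ.
At 45.7°: sec²(45.7°) = 1/0.6984² = 2.050.
At 22.4°: sec²(22.4°) = 1/0.9245² = 1.170.
Ratio = 2.050/1.170 = cos²(22.4°)/cos²(45.7°) ≈ 1.75.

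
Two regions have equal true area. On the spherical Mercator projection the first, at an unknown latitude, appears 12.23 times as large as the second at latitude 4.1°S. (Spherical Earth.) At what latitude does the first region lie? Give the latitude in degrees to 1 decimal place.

Mercator areal scale is sec²φ, so apparent-area ratio = sec²φ₁ / sec²φ₂ = cos²φ₂ / cos²φ₁.
cos²φ₂ / cos²φ₁ = 12.23  ⇒  cos φ₁ = cos 4.1° / √12.23 = 0.9974/3.497 = 0.2852.
φ₁ = arccos(0.2852) ≈ 73.4°.

73.4°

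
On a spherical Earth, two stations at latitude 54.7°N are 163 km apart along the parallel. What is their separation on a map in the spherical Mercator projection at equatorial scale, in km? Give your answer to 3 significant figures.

The Mercator projection is conformal; its linear scale factor is the same in every direction and equals sec φ = 1/cos φ.
Along the parallel, k = sec 54.7° = 1/0.5779 = 1.731.
Map distance = 163 × 1.731 ≈ 282 km.

282 km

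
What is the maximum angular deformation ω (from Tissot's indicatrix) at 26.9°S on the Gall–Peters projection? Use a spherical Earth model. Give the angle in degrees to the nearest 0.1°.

The Gall–Peters projection is cylindrical equal-area with φ₀ = 45°. For cylindrical equal-area with standard parallel φ₀, h = cos φ / cos φ₀ and k = cos φ₀ / cos φ, so h·k = 1.
At 26.9°: h = 1.261, k = 0.7929; principal scales a = 1.261, b = 0.7929.
sin(ω/2) = (a − b)/(a + b) = 0.4683/2.054 = 0.2280, so ω = 2 arcsin(0.2280) ≈ 26.4°.

26.4°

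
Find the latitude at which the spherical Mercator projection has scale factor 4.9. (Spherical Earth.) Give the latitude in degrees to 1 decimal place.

78.2°

Mercator scale is k = sec φ = 1/cos φ.
1/cos φ = 4.9  ⇒  cos φ = 0.2041  ⇒  φ = arccos(0.2041) ≈ 78.2°.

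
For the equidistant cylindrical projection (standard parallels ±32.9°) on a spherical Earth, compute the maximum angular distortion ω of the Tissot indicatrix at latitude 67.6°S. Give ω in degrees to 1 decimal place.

With standard parallel φ₀ = 32.9°, the equirectangular projection gives x = Rλ cos φ₀, y = Rφ, so h = 1 and k = cos 32.9° / cos φ.
At 67.6°: h = 1.000, k = 2.203; principal scales a = 2.203, b = 1.000.
sin(ω/2) = (a − b)/(a + b) = 1.203/3.203 = 0.3756, so ω = 2 arcsin(0.3756) ≈ 44.1°.

44.1°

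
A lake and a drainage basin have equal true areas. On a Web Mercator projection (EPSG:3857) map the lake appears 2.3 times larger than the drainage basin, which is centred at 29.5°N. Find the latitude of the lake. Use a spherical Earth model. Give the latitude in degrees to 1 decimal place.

For equal true areas on Mercator, apparent areas scale as sec²φ, so the ratio is cos²φ₂ / cos²φ₁.
cos²φ₂ / cos²φ₁ = 2.3  ⇒  cos φ₁ = cos 29.5° / √2.3 = 0.8704/1.517 = 0.5739.
φ₁ = arccos(0.5739) ≈ 55.0°.

55.0°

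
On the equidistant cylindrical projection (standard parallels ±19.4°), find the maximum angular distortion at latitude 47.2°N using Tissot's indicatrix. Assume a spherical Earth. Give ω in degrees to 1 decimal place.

With standard parallel φ₀ = 19.4°, the equirectangular projection gives x = Rλ cos φ₀, y = Rφ, so h = 1 and k = cos 19.4° / cos φ.
At 47.2°: h = 1.000, k = 1.388; principal scales a = 1.388, b = 1.000.
sin(ω/2) = (a − b)/(a + b) = 0.3882/2.388 = 0.1626, so ω = 2 arcsin(0.1626) ≈ 18.7°.

18.7°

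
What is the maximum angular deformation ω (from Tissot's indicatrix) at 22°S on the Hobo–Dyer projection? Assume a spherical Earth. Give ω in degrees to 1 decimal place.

The Hobo–Dyer projection is cylindrical equal-area with φ₀ = 37.5°. A cylindrical equal-area projection with standard parallel φ₀ has meridian scale h = cos φ / cos φ₀ and parallel scale k = cos φ₀ / cos φ (so areas are preserved, h·k = 1).
At 22°: h = 1.169, k = 0.8557; principal scales a = 1.169, b = 0.8557.
sin(ω/2) = (a − b)/(a + b) = 0.3130/2.024 = 0.1546, so ω = 2 arcsin(0.1546) ≈ 17.8°.

17.8°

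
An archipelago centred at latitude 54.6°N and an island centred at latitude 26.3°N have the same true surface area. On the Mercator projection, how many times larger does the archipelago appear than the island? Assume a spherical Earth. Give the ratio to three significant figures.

2.40

Mercator areal scale is sec²φ.
At 54.6°: sec²(54.6°) = 1/0.5793² = 2.980.
At 26.3°: sec²(26.3°) = 1/0.8965² = 1.244.
Ratio = 2.980/1.244 = cos²(26.3°)/cos²(54.6°) ≈ 2.40.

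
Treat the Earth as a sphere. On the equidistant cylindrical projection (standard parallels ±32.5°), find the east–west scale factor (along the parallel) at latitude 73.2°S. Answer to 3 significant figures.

The equidistant cylindrical projection with φ₀ = 32.5° has h = 1 (meridians true) and k = cos φ₀ / cos φ along parallels.
k = cos 32.5° / cos 73.2° = 0.8434/0.2890 = 2.918.

2.92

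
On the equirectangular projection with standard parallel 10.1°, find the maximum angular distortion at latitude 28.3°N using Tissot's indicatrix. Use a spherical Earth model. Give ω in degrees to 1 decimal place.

6.4°

The equidistant cylindrical projection with φ₀ = 10.1° has h = 1 (meridians true) and k = cos φ₀ / cos φ along parallels.
At 28.3°: h = 1.000, k = 1.118; principal scales a = 1.118, b = 1.000.
sin(ω/2) = (a − b)/(a + b) = 0.1181/2.118 = 0.05578, so ω = 2 arcsin(0.05578) ≈ 6.4°.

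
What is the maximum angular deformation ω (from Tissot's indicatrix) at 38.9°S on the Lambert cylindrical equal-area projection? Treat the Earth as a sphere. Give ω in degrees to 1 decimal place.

28.4°

The Lambert cylindrical equal-area projection is the cylindrical equal-area projection with its standard parallel at the equator (φ₀ = 0). Cylindrical equal-area (φ₀ = 0°): h = cos φ / cos 0° along meridians, k = cos 0° / cos φ along parallels; h·k = 1.
At 38.9°: h = 0.7782, k = 1.285; principal scales a = 1.285, b = 0.7782.
sin(ω/2) = (a − b)/(a + b) = 0.5067/2.063 = 0.2456, so ω = 2 arcsin(0.2456) ≈ 28.4°.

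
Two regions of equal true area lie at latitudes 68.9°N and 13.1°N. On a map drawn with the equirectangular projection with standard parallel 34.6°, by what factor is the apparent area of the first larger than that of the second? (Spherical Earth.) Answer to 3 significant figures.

2.71

The equidistant cylindrical projection with φ₀ = 34.6° has h = 1 (meridians true) and k = cos φ₀ / cos φ along parallels.
Areal scale at 68.9°: h·k = 1.000 × 2.287 = 2.287.
Areal scale at 13.1°: h·k = 1.000 × 0.8451 = 0.8451.
Ratio = 2.287/0.8451 ≈ 2.71.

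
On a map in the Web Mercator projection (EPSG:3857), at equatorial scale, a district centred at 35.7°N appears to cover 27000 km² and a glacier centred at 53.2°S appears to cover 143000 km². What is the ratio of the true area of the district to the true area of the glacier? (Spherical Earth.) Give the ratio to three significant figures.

0.347

Mercator's areal exaggeration is sec²φ; hence true area = (apparent area) · cos²φ.
True area of district: 27000 × cos²(35.7°) = 27000 × 0.6595 = 17810 km².
True area of glacier: 143000 × cos²(53.2°) = 143000 × 0.3588 = 51310 km².
Ratio = 17810 / 51310 ≈ 0.347.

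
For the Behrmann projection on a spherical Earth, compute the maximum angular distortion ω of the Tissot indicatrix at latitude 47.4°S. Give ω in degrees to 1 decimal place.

28.0°

Behrmann is a cylindrical equal-area projection with standard parallels at ±30°. A cylindrical equal-area projection with standard parallel φ₀ has meridian scale h = cos φ / cos φ₀ and parallel scale k = cos φ₀ / cos φ (so areas are preserved, h·k = 1).
At 47.4°: h = 0.7816, k = 1.279; principal scales a = 1.279, b = 0.7816.
sin(ω/2) = (a − b)/(a + b) = 0.4979/2.061 = 0.2416, so ω = 2 arcsin(0.2416) ≈ 28.0°.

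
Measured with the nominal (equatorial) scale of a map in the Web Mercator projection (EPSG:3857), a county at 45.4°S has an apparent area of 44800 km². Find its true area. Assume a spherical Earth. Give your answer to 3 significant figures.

22100 km²

For Mercator, h = k = sec φ (a conformal cylindrical projection has a single point scale, 1/cos φ).
Areal scale = k² = sec²φ = 1/cos²(45.4°) = 1/0.7022² = 2.028.
True area = apparent / (areal scale) = 44800 / 2.028 ≈ 22100 km².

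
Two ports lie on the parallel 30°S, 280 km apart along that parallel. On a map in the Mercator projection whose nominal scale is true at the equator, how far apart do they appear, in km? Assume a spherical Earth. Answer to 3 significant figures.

323 km

Mercator is conformal, so the point scale is isotropic: h = k = sec φ = 1/cos φ.
Along the parallel, k = sec 30° = 1/0.8660 = 1.155.
Map distance = 280 × 1.155 ≈ 323 km.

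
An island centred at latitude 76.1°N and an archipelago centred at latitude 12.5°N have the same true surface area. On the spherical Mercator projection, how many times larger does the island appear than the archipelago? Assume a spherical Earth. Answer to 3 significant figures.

16.5

On Mercator, area is exaggerated by sec²φ = 1/cos²φ.
At 76.1°: sec²(76.1°) = 1/0.2402² = 17.33.
At 12.5°: sec²(12.5°) = 1/0.9763² = 1.049.
Ratio = 17.33/1.049 = cos²(12.5°)/cos²(76.1°) ≈ 16.5.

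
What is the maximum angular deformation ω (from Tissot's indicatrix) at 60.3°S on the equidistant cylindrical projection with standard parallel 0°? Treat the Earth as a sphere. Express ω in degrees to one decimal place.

39.4°

For the equirectangular projection with φ₀ = 0 (plate carrée), h = 1 along meridians and k = sec φ along parallels.
At 60.3°: h = 1.000, k = 2.018; principal scales a = 2.018, b = 1.000.
sin(ω/2) = (a − b)/(a + b) = 1.018/3.018 = 0.3374, so ω = 2 arcsin(0.3374) ≈ 39.4°.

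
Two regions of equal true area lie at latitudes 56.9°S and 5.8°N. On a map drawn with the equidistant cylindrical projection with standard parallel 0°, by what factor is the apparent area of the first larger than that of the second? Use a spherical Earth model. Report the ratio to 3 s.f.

1.82

For the equirectangular projection with φ₀ = 0 (plate carrée), h = 1 along meridians and k = sec φ along parallels.
Areal scale at 56.9°: h·k = 1.000 × 1.831 = 1.831.
Areal scale at 5.8°: h·k = 1.000 × 1.005 = 1.005.
Ratio = 1.831/1.005 ≈ 1.82.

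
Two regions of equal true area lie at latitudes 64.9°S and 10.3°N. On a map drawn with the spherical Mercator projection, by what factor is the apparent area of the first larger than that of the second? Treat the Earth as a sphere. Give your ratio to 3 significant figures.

On Mercator, area is exaggerated by sec²φ = 1/cos²φ.
At 64.9°: sec²(64.9°) = 1/0.4242² = 5.557.
At 10.3°: sec²(10.3°) = 1/0.9839² = 1.033.
Ratio = 5.557/1.033 = cos²(10.3°)/cos²(64.9°) ≈ 5.38.

5.38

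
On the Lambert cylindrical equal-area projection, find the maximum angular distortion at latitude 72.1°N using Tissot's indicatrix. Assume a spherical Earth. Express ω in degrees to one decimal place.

111.7°

The Lambert cylindrical equal-area projection is the cylindrical equal-area projection with its standard parallel at the equator (φ₀ = 0). A cylindrical equal-area projection with standard parallel φ₀ has meridian scale h = cos φ / cos φ₀ and parallel scale k = cos φ₀ / cos φ (so areas are preserved, h·k = 1).
At 72.1°: h = 0.3074, k = 3.254; principal scales a = 3.254, b = 0.3074.
sin(ω/2) = (a − b)/(a + b) = 2.946/3.561 = 0.8274, so ω = 2 arcsin(0.8274) ≈ 111.7°.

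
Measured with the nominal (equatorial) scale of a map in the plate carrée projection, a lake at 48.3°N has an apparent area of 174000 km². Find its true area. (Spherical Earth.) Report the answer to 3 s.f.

In the plate carrée (x = Rλ, y = Rφ), meridians are true-scale (h = 1) and parallels are stretched by k = sec φ.
Areal scale = h·k = 1 × sec φ; at 48.3°, h = 1.000, k = 1.503, so h·k = 1.503.
True area = apparent / (areal scale) = 174000 / 1.503 ≈ 116000 km².

116000 km²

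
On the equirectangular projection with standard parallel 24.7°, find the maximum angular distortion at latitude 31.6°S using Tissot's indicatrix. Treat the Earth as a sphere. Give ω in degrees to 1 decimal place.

In the equirectangular projection with standard parallel φ₀ = 24.7° (x = Rλ cos φ₀, y = Rφ), meridians are true-scale (h = 1) and the parallel scale is k = cos φ₀ / cos φ.
At 31.6°: h = 1.000, k = 1.067; principal scales a = 1.067, b = 1.000.
sin(ω/2) = (a − b)/(a + b) = 0.06667/2.067 = 0.03226, so ω = 2 arcsin(0.03226) ≈ 3.7°.

3.7°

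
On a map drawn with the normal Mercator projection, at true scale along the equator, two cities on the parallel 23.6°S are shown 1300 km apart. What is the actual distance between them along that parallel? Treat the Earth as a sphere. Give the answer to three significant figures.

Mercator is conformal, so the point scale is isotropic: h = k = sec φ = 1/cos φ.
Along the parallel at 23.6°, map distances are exaggerated by k = sec 23.6° = 1.091.
True distance = 1300 / 1.091 = 1300 × cos 23.6° ≈ 1190 km.

1190 km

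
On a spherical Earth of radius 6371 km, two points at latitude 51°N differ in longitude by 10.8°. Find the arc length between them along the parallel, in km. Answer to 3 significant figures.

756 km

Arc length along a parallel = R cos φ · Δλ (with Δλ in radians).
= 6371 × cos 51° × (10.8° × π/180) = 6371 × 0.6293 × 0.1885 ≈ 756 km.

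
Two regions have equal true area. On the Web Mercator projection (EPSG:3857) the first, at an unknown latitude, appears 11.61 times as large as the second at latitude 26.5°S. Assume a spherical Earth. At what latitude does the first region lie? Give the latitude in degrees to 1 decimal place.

74.8°

For equal true areas on Mercator, apparent areas scale as sec²φ, so the ratio is cos²φ₂ / cos²φ₁.
cos²φ₂ / cos²φ₁ = 11.61  ⇒  cos φ₁ = cos 26.5° / √11.61 = 0.8949/3.407 = 0.2626.
φ₁ = arccos(0.2626) ≈ 74.8°.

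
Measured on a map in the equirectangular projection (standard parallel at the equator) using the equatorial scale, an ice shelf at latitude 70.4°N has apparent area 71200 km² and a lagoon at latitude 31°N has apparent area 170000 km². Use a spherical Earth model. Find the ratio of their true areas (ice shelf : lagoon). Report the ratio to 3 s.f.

0.164

On the plate carrée, areal scale = h·k = 1 × sec φ, so true area = apparent × cos φ.
True area of ice shelf: 71200 × cos(70.4°) = 71200 × 0.3355 = 23880 km².
True area of lagoon: 170000 × cos(31°) = 170000 × 0.8572 = 145700 km².
Ratio = 23880 / 145700 ≈ 0.164.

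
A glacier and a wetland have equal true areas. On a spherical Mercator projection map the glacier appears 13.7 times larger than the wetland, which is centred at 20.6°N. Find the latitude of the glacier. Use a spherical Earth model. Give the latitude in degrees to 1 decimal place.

On Mercator, (apparent₁)/(apparent₂) = sec²φ₁ / sec²φ₂ when true areas are equal.
cos²φ₂ / cos²φ₁ = 13.7  ⇒  cos φ₁ = cos 20.6° / √13.7 = 0.9361/3.701 = 0.2529.
φ₁ = arccos(0.2529) ≈ 75.4°.

75.4°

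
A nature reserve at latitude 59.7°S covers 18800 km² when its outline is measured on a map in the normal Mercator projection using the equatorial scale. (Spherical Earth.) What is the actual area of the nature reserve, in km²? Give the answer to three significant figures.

4790 km²

Mercator is conformal, so the point scale is isotropic: h = k = sec φ = 1/cos φ.
Areal scale = k² = sec²φ = 1/cos²(59.7°) = 1/0.5045² = 3.929.
True area = apparent / (areal scale) = 18800 / 3.929 ≈ 4790 km².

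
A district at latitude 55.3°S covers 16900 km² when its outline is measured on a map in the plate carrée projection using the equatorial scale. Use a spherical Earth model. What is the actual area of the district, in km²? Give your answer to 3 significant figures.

In the plate carrée (x = Rλ, y = Rφ), meridians are true-scale (h = 1) and parallels are stretched by k = sec φ.
Areal scale = h·k = 1 × sec φ; at 55.3°, h = 1.000, k = 1.757, so h·k = 1.757.
True area = apparent / (areal scale) = 16900 / 1.757 ≈ 9620 km².

9620 km²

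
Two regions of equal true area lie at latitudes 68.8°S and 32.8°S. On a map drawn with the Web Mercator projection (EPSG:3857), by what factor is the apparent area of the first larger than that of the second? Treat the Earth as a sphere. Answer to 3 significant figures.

5.40

On Mercator, area is exaggerated by sec²φ = 1/cos²φ.
At 68.8°: sec²(68.8°) = 1/0.3616² = 7.647.
At 32.8°: sec²(32.8°) = 1/0.8406² = 1.415.
Ratio = 7.647/1.415 = cos²(32.8°)/cos²(68.8°) ≈ 5.40.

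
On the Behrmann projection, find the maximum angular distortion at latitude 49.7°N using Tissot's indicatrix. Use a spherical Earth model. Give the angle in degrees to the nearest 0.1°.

33.0°

The Behrmann projection is cylindrical equal-area with φ₀ = 30°. A cylindrical equal-area projection with standard parallel φ₀ has meridian scale h = cos φ / cos φ₀ and parallel scale k = cos φ₀ / cos φ (so areas are preserved, h·k = 1).
At 49.7°: h = 0.7468, k = 1.339; principal scales a = 1.339, b = 0.7468.
sin(ω/2) = (a − b)/(a + b) = 0.5921/2.086 = 0.2839, so ω = 2 arcsin(0.2839) ≈ 33.0°.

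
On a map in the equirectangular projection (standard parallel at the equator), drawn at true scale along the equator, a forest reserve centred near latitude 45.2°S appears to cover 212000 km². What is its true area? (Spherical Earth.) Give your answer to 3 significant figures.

149000 km²

In the plate carrée (x = Rλ, y = Rφ), meridians are true-scale (h = 1) and parallels are stretched by k = sec φ.
Areal scale = h·k = 1 × sec φ; at 45.2°, h = 1.000, k = 1.419, so h·k = 1.419.
True area = apparent / (areal scale) = 212000 / 1.419 ≈ 149000 km².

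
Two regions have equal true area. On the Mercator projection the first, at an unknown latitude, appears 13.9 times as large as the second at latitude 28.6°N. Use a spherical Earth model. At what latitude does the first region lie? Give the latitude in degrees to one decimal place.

76.4°

For equal true areas on Mercator, apparent areas scale as sec²φ, so the ratio is cos²φ₂ / cos²φ₁.
cos²φ₂ / cos²φ₁ = 13.9  ⇒  cos φ₁ = cos 28.6° / √13.9 = 0.8780/3.728 = 0.2355.
φ₁ = arccos(0.2355) ≈ 76.4°.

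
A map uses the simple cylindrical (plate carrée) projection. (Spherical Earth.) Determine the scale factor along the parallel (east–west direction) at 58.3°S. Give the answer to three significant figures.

Plate carrée maps x = Rλ, y = Rφ. The meridian scale is h = 1 and the parallel scale is k = 1/cos φ = sec φ.
k = 1/cos 58.3° = 1/0.5255 = 1.903.

1.90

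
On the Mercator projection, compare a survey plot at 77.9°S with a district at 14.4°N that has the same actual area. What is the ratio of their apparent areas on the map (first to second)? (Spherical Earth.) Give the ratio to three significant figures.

On Mercator, area is exaggerated by sec²φ = 1/cos²φ.
At 77.9°: sec²(77.9°) = 1/0.2096² = 22.76.
At 14.4°: sec²(14.4°) = 1/0.9686² = 1.066.
Ratio = 22.76/1.066 = cos²(14.4°)/cos²(77.9°) ≈ 21.4.

21.4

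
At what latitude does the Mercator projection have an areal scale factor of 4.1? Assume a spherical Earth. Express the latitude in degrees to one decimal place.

Mercator areal scale is sec²φ.
sec²φ = 4.1  ⇒  cos²φ = 0.2439  ⇒  cos φ = 0.4939.
φ = arccos(0.4939) ≈ 60.4°.

60.4°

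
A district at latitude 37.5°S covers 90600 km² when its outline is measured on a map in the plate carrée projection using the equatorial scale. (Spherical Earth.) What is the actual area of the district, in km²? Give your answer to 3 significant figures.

For the equirectangular projection with φ₀ = 0 (plate carrée), h = 1 along meridians and k = sec φ along parallels.
Areal scale = h·k = 1 × sec φ; at 37.5°, h = 1.000, k = 1.260, so h·k = 1.260.
True area = apparent / (areal scale) = 90600 / 1.260 ≈ 71900 km².

71900 km²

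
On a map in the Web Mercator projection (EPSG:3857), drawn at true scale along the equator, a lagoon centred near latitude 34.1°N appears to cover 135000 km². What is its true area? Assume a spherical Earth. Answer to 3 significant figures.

For Mercator, h = k = sec φ (a conformal cylindrical projection has a single point scale, 1/cos φ).
Areal scale = k² = sec²φ = 1/cos²(34.1°) = 1/0.8281² = 1.458.
True area = apparent / (areal scale) = 135000 / 1.458 ≈ 92600 km².

92600 km²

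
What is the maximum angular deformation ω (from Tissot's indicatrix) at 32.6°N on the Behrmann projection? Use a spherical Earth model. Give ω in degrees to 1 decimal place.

Behrmann is a cylindrical equal-area projection with standard parallels at ±30°. Cylindrical equal-area (φ₀ = 30°): h = cos φ / cos 30° along meridians, k = cos 30° / cos φ along parallels; h·k = 1.
At 32.6°: h = 0.9728, k = 1.028; principal scales a = 1.028, b = 0.9728.
sin(ω/2) = (a − b)/(a + b) = 0.05520/2.001 = 0.02759, so ω = 2 arcsin(0.02759) ≈ 3.2°.

3.2°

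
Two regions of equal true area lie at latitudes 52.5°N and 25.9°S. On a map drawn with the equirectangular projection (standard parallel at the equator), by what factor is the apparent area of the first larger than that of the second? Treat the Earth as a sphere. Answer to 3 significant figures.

For the equirectangular projection with φ₀ = 0 (plate carrée), h = 1 along meridians and k = sec φ along parallels.
Areal scale at 52.5°: h·k = 1.000 × 1.643 = 1.643.
Areal scale at 25.9°: h·k = 1.000 × 1.112 = 1.112.
Ratio = 1.643/1.112 ≈ 1.48.

1.48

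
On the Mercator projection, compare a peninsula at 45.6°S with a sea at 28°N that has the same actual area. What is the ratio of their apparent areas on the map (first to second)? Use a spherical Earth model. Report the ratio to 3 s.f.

1.59

Mercator areal scale is sec²φ.
At 45.6°: sec²(45.6°) = 1/0.6997² = 2.043.
At 28°: sec²(28°) = 1/0.8829² = 1.283.
Ratio = 2.043/1.283 = cos²(28°)/cos²(45.6°) ≈ 1.59.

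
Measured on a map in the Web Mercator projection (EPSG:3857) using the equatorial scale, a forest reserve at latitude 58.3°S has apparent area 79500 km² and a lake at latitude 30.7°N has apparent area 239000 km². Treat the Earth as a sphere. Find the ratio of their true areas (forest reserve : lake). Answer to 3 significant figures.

0.124

Mercator's areal exaggeration is sec²φ; hence true area = (apparent area) · cos²φ.
True area of forest reserve: 79500 × cos²(58.3°) = 79500 × 0.2761 = 21950 km².
True area of lake: 239000 × cos²(30.7°) = 239000 × 0.7393 = 176700 km².
Ratio = 21950 / 176700 ≈ 0.124.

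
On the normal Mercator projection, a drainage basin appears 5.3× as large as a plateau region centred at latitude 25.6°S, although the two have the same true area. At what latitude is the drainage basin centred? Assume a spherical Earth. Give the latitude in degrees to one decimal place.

Mercator areal scale is sec²φ, so apparent-area ratio = sec²φ₁ / sec²φ₂ = cos²φ₂ / cos²φ₁.
cos²φ₂ / cos²φ₁ = 5.3  ⇒  cos φ₁ = cos 25.6° / √5.3 = 0.9018/2.302 = 0.3917.
φ₁ = arccos(0.3917) ≈ 66.9°.

66.9°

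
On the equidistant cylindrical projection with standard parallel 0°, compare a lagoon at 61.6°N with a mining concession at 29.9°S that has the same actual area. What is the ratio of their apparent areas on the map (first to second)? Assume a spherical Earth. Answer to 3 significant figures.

In the plate carrée (x = Rλ, y = Rφ), meridians are true-scale (h = 1) and parallels are stretched by k = sec φ.
Areal scale at 61.6°: h·k = 1.000 × 2.103 = 2.103.
Areal scale at 29.9°: h·k = 1.000 × 1.154 = 1.154.
Ratio = 2.103/1.154 ≈ 1.82.

1.82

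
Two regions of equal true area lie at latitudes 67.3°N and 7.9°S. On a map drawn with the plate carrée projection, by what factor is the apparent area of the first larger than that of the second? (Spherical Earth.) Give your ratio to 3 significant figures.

2.57

For the equirectangular projection with φ₀ = 0 (plate carrée), h = 1 along meridians and k = sec φ along parallels.
Areal scale at 67.3°: h·k = 1.000 × 2.591 = 2.591.
Areal scale at 7.9°: h·k = 1.000 × 1.010 = 1.010.
Ratio = 2.591/1.010 ≈ 2.57.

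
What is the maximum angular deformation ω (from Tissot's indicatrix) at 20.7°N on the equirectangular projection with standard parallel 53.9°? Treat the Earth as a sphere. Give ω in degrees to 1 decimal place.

26.3°

With standard parallel φ₀ = 53.9°, the equirectangular projection gives x = Rλ cos φ₀, y = Rφ, so h = 1 and k = cos 53.9° / cos φ.
At 20.7°: h = 1.000, k = 0.6299; principal scales a = 1.000, b = 0.6299.
sin(ω/2) = (a − b)/(a + b) = 0.3701/1.630 = 0.2271, so ω = 2 arcsin(0.2271) ≈ 26.3°.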